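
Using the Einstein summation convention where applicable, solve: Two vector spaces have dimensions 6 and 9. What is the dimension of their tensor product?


The dimension of a tensor product is the product of dimensions.
dim(V) = 6, dim(W) = 9
dim(V (x) W) = 6 * 9 = 54

54


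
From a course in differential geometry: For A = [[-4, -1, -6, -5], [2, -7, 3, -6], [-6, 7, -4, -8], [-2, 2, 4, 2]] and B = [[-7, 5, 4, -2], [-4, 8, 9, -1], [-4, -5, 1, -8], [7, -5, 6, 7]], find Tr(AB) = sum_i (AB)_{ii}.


Tr(AB) = sum_i (AB)_{ii} where (AB)_{ii} = sum_k A_{ik} B_{ki}.
(AB)_{11} = -4*-7 + -1*-4 + -6*-4 + -5*7 = 21
(AB)_{22} = 2*5 + -7*8 + 3*-5 + -6*-5 = -31
(AB)_{33} = -6*4 + 7*9 + -4*1 + -8*6 = -13
(AB)_{44} = -2*-2 + 2*-1 + 4*-8 + 2*7 = -16
Tr(AB) = 21 + -31 + -13 + -16 = -39

-39


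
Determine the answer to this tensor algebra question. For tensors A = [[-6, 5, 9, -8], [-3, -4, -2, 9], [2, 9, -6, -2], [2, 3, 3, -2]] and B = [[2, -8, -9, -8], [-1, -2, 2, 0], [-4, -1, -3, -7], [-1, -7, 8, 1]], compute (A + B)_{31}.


Tensor addition is component-wise: (A + B)_{ij} = A_{ij} + B_{ij}.
A_{31} = 2
B_{31} = -4
(A + B)_{31} = 2 + -4 = -2

-2


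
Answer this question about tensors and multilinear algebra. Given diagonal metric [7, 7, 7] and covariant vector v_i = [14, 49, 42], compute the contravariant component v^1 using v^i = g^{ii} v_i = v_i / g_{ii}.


To raise an index with a diagonal metric: v^i = v_i / g_{ii}.
For index 1: v_1 = 14, g_{11} = 7
v^1 = 14 / 7 = 2

2


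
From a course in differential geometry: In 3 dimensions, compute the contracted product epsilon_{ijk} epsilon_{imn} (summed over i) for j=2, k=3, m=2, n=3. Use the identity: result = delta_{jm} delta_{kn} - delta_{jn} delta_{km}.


Using the identity: epsilon_{ijk} epsilon_{imn} = delta_{jm} delta_{kn} - delta_{jn} delta_{km}.
delta_{22} = 1
delta_{33} = 1
delta_{23} = 0
delta_{32} = 0
Result = 1 * 1 - 0 * 0 = 1 - 0 = 1

1


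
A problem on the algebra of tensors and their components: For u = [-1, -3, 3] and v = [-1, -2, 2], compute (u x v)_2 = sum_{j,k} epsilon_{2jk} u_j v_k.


(u x v)_2 = sum_{j,k} epsilon_{2jk} u_j v_k. Only permutations of (1,2,3) contribute; the two non-zero terms are:
eps_{213} u_1 v_3 = -1 * -1 * 2 = 2
eps_{231} u_3 v_1 = 1 * 3 * -1 = -3
(u x v)_2 = -1

-1


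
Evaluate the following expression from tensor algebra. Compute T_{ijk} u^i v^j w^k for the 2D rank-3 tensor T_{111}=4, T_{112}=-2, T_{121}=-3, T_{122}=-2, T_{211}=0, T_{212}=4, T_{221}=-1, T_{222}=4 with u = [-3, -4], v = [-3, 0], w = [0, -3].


S = sum over i,j,k of T_{ijk} u_i v_j w_k. Expanding all 8 terms:
T_{111}*u_1*v_1*w_1 = 4*-3*-3*0 = 0  (running total: 0)
T_{112}*u_1*v_1*w_2 = -2*-3*-3*-3 = 54  (running total: 54)
T_{121}*u_1*v_2*w_1 = -3*-3*0*0 = 0  (running total: 54)
T_{122}*u_1*v_2*w_2 = -2*-3*0*-3 = 0  (running total: 54)
T_{211}*u_2*v_1*w_1 = 0*-4*-3*0 = 0  (running total: 54)
T_{212}*u_2*v_1*w_2 = 4*-4*-3*-3 = -144  (running total: -90)
T_{221}*u_2*v_2*w_1 = -1*-4*0*0 = 0  (running total: -90)
T_{222}*u_2*v_2*w_2 = 4*-4*0*-3 = 0  (running total: -90)
S = -90

-90


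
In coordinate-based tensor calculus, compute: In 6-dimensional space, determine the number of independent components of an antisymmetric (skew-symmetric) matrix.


An antisymmetric rank-2 tensor satisfies A_{ij} = -A_{ji}, so diagonal entries are zero.
The independent components are the upper-triangular entries: C(n, 2) = n(n-1)/2.
n = 6
C(6, 2) = 6 * 5 / 2 = 30 / 2 = 15

15


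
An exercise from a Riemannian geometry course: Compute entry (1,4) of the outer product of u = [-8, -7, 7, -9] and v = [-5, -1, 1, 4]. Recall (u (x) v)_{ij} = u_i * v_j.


The outer product entry T_{ij} = u_i * v_j.
We need i=1, j=4.
u_1 = -8, v_4 = 4
T_{1,4} = -8 * 4 = -32

-32


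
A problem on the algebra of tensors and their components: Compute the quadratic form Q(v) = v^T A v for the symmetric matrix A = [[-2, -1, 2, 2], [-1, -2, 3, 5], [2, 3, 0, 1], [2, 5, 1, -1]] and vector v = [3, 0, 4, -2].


First compute Av:
(Av)_1 = -2*3 + -1*0 + 2*4 + 2*-2 = -2
(Av)_2 = -1*3 + -2*0 + 3*4 + 5*-2 = -1
(Av)_3 = 2*3 + 3*0 + 0*4 + 1*-2 = 4
(Av)_4 = 2*3 + 5*0 + 1*4 + -1*-2 = 12
Av = [-2, -1, 4, 12]
Then v^T (Av) = 3*-2 + 0*-1 + 4*4 + -2*12
= -6 + 0 + 16 + -24 = -14

-14


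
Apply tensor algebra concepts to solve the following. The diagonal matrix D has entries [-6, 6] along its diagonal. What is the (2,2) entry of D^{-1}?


For a diagonal matrix, the inverse has entries (D^{-1})_{ii} = 1/d_{ii}.
The diagonal entries are: d_{11} = -6, d_{22} = 6
We need (D^{-1})_{22} = 1/d_{22} = 1/6 = 1/6

1/6


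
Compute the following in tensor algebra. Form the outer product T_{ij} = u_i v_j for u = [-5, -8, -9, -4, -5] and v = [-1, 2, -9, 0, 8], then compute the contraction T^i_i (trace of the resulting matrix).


The outer product gives T_{ij} = u_i v_j.
The trace (contraction) is Tr(T) = sum_i T_{ii} = sum_i u_i v_i.
Diagonal entries:
T_{11} = u_1 * v_1 = -5 * -1 = 5
T_{22} = u_2 * v_2 = -8 * 2 = -16
T_{33} = u_3 * v_3 = -9 * -9 = 81
T_{44} = u_4 * v_4 = -4 * 0 = 0
T_{55} = u_5 * v_5 = -5 * 8 = -40
Tr(T) = 5 + -16 + 81 + 0 + -40 = 30

30


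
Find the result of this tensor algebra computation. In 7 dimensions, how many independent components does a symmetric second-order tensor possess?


A symmetric rank-2 tensor in d dimensions has d(d+1)/2 independent components.
d = 7
d(d+1)/2 = 7 * 8 / 2 = 56 / 2 = 28

28


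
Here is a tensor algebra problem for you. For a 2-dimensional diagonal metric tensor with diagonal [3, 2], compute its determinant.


For a diagonal metric, the determinant is the product of diagonal entries.
Diagonal entries: 3, 2
det(g) = 3 * 2 = 6

6


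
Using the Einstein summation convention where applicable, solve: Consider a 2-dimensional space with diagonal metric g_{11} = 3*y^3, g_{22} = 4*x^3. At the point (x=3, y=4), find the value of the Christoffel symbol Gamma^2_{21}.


For a diagonal metric, Gamma^k_{ij} = (1/2) g^{kk} (dg_{ik}/dx_j + dg_{jk}/dx_i - dg_{ij}/dx_k).
The metric is diagonal, so g_{ab} = 0 for a != b.
At the given point: g_{11} = 192, g_{22} = 108
g^{22} = 1/108
dg_{22}/dx_1 = dg_{22}/dx_1 = 108
dg_{12}/dx_2 = 0 (off-diagonal)
dg_{21}/dx_2 = 0 (off-diagonal)
Numerator = 108 + 0 - 0 = 108
Gamma^2_{21} = 108 / (2 * 108) = 1/2

1/2


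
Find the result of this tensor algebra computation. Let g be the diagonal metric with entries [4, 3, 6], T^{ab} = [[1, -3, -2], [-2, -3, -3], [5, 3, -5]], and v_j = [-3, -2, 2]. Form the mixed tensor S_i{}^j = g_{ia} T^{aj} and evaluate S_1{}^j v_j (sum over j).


Step 1: lower the first index. For a diagonal metric, g_{ia} T^{aj} = g_{ii} T^{ij} (no sum on i).
g_{11} = 4
S_1{}^1 = 4 * T^{11} = 4 * 1 = 4
S_1{}^2 = 4 * T^{12} = 4 * -3 = -12
S_1{}^3 = 4 * T^{13} = 4 * -2 = -8
Step 2: contract S_1{}^j with v_j.
S_1{}^1 * v_1 = 4 * -3 = -12
S_1{}^2 * v_2 = -12 * -2 = 24
S_1{}^3 * v_3 = -8 * 2 = -16
Result = -12 + 24 + -16 = -4

-4


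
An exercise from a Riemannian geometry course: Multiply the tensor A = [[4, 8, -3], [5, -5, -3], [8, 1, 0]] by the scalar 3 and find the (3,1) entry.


Scalar multiplication: (cA)_{ij} = c * A_{ij}.
c = 3
A_{31} = 8
(cA)_{31} = 3 * 8 = 24

24


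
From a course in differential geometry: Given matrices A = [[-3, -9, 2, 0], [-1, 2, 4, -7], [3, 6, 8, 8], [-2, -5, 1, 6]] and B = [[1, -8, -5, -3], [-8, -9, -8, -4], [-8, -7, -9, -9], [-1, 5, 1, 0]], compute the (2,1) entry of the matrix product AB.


(AB)_{ij} = sum_k A_{ik} B_{kj}.
For i=2, j=1:
A_{21} * B_{11} = -1 * 1 = -1
A_{22} * B_{21} = 2 * -8 = -16
A_{23} * B_{31} = 4 * -8 = -32
A_{24} * B_{41} = -7 * -1 = 7
Sum = -1 + -16 + -32 + 7 = -42

-42


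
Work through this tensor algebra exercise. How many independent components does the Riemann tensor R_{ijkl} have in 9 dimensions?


The Riemann tensor in d dimensions has d^2(d^2 - 1)/12 independent components.
d = 9, so d^2 = 81
d^2 - 1 = 80
d^2(d^2 - 1) = 81 * 80 = 6480
Divide by 12: 6480 / 12 = 540

540


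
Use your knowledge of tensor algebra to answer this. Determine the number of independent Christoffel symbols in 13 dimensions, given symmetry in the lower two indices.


Christoffel symbols Gamma^k_{ij} are symmetric in i,j, so there are d * d(d+1)/2 independent symbols.
d = 13
d(d+1)/2 = 13 * 14 / 2 = 91
Total = 13 * 91 = 1183

1183


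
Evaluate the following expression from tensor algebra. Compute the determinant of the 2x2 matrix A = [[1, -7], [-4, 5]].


For a 2x2 matrix [[a, b], [c, d]], det = a*d - b*c.
a = 1, b = -7, c = -4, d = 5
a*d = 1 * 5 = 5
b*c = -7 * -4 = 28
det = 5 - 28 = -23

-23


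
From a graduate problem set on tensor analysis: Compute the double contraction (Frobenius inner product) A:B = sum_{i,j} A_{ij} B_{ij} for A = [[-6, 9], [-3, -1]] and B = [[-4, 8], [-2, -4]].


A:B = sum over all i,j of A_{ij} * B_{ij}.
Row 1: -6*-4=24, 9*8=72 => row sum = 96
Row 2: -3*-2=6, -1*-4=4 => row sum = 10
Total = 96 + 10 = 106

106


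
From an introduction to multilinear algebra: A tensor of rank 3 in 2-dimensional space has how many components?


The number of components of a rank-r tensor in d dimensions is d^r.
Here d = 2 and r = 3.
2^3 = 8

8


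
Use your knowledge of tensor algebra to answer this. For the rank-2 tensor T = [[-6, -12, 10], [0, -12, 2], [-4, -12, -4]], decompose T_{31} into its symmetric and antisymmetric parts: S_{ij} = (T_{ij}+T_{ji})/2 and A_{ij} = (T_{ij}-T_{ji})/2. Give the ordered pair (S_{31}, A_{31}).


T_{31} = -4
T_{13} = 10
S_{31} = (-4 + 10)/2 = 6/2 = 3
A_{31} = (-4 - 10)/2 = -14/2 = -7
Check: S + A = 3 + -7 = -4 = T_{31}.

(3, -7)


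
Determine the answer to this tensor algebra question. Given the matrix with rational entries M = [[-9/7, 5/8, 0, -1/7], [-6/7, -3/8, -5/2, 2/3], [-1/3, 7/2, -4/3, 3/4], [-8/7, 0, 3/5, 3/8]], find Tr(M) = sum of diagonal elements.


The trace is the sum of diagonal entries.
Diagonal: M[1,1] = -9/7, M[2,2] = -3/8, M[3,3] = -4/3, M[4,4] = 3/8
Tr(M) = -9/7 + -3/8 + -4/3 + 3/8
Computing step by step:
After adding M[1,1]: -9/7
After adding M[2,2]: -93/56
After adding M[3,3]: -503/168
After adding M[4,4]: -55/21
Tr(M) = -55/21

-55/21


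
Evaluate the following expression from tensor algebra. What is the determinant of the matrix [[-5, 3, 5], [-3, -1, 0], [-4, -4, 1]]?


Expanding along the first row, det(A) = a11*M_11 - a12*M_12 + a13*M_13, where M_1j is the (1,j) minor.
Minor M_11 = -1*1 - 0*-4 = -1
Minor M_12 = -3*1 - 0*-4 = -3
Minor M_13 = -3*-4 - -1*-4 = 8
det = -5*(-1) - 3*(-3) + 5*(8)
    = 5 - -9 + 40
    = 54

54


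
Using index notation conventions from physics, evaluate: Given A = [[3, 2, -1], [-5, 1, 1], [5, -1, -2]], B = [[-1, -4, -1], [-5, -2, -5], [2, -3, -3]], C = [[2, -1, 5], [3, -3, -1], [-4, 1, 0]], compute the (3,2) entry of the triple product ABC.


(ABC)_{32} = sum_m (AB)_{3m} C_{m2}. First compute row 3 of AB.
(AB)_{31} = 5*-1 + -1*-5 + -2*2 = -4
(AB)_{32} = 5*-4 + -1*-2 + -2*-3 = -12
(AB)_{33} = 5*-1 + -1*-5 + -2*-3 = 6
Now contract with column 2 of C:
(AB)_{31} * C_{12} = -4 * -1 = 4
(AB)_{32} * C_{22} = -12 * -3 = 36
(AB)_{33} * C_{32} = 6 * 1 = 6
(ABC)_{32} = 4 + 36 + 6 = 46

46


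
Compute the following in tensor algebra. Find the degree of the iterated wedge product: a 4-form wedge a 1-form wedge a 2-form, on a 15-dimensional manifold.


The degree of a wedge product is the sum of the degrees of the individual forms.
Degrees: 4, 1, 2
Total degree = 4 + 1 + 2 = 7

7


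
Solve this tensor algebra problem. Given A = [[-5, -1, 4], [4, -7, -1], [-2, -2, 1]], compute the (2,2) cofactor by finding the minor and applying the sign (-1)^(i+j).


To find cofactor C_{22}, delete row 2 and column 2.
The resulting 2x2 submatrix is: [[-5, 4], [-2, 1]]
Minor M_{22} = -5*1 - 4*-2
  = -5 - -8 = 3
Sign = (-1)^(2+2) = (-1)^4 = 1
Cofactor C_{22} = 1 * 3 = 3

3


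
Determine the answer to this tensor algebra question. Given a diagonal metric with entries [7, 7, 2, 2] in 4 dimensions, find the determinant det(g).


For a diagonal metric, the determinant is the product of diagonal entries.
Diagonal entries: 7, 7, 2, 2
det(g) = 7 * 7 * 2 * 2 = 196

196


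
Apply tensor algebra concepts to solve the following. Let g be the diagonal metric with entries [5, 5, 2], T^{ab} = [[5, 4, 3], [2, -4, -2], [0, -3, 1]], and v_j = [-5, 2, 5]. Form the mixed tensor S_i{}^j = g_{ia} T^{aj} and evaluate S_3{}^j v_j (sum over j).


Step 1: lower the first index. For a diagonal metric, g_{ia} T^{aj} = g_{ii} T^{ij} (no sum on i).
g_{33} = 2
S_3{}^1 = 2 * T^{31} = 2 * 0 = 0
S_3{}^2 = 2 * T^{32} = 2 * -3 = -6
S_3{}^3 = 2 * T^{33} = 2 * 1 = 2
Step 2: contract S_3{}^j with v_j.
S_3{}^1 * v_1 = 0 * -5 = 0
S_3{}^2 * v_2 = -6 * 2 = -12
S_3{}^3 * v_3 = 2 * 5 = 10
Result = 0 + -12 + 10 = -2

-2


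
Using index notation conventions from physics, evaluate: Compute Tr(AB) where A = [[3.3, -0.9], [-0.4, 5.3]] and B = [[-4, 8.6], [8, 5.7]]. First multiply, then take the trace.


Tr(AB) = sum_i (AB)_{ii} where (AB)_{ii} = sum_k A_{ik} B_{ki}.
(AB)_{11} = 3.3*-4 + -0.9*8 = -20.4
(AB)_{22} = -0.4*8.6 + 5.3*5.7 = 26.77
Tr(AB) = -20.4 + 26.77 = 6.37

6.37


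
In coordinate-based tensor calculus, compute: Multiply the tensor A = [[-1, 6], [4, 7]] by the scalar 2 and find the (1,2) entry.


Scalar multiplication: (cA)_{ij} = c * A_{ij}.
c = 2
A_{12} = 6
(cA)_{12} = 2 * 6 = 12

12


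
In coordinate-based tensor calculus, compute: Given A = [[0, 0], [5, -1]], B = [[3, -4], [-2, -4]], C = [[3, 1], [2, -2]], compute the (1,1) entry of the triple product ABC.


(ABC)_{11} = sum_m (AB)_{1m} C_{m1}. First compute row 1 of AB.
(AB)_{11} = 0*3 + 0*-2 = 0
(AB)_{12} = 0*-4 + 0*-4 = 0
Now contract with column 1 of C:
(AB)_{11} * C_{11} = 0 * 3 = 0
(AB)_{12} * C_{21} = 0 * 2 = 0
(ABC)_{11} = 0 + 0 = 0

0


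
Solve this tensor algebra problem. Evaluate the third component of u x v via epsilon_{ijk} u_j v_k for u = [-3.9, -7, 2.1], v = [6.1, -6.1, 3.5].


(u x v)_3 = sum_{j,k} epsilon_{3jk} u_j v_k. Only permutations of (1,2,3) contribute; the two non-zero terms are:
eps_{312} u_1 v_2 = 1 * -3.9 * -6.1 = 23.79
eps_{321} u_2 v_1 = -1 * -7 * 6.1 = 42.7
(u x v)_3 = 66.49

66.49


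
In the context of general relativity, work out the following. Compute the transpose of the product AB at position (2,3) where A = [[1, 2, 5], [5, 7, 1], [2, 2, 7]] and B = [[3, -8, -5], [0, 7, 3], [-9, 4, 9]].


(AB)^T_{ij} = (AB)_{ji} = sum_k A_{jk} B_{ki}.
For i=2, j=3 we need (AB)_{32}:
A_{31} * B_{12} = 2 * -8 = -16
A_{32} * B_{22} = 2 * 7 = 14
A_{33} * B_{32} = 7 * 4 = 28
Sum = -16 + 14 + 28 = 26

26


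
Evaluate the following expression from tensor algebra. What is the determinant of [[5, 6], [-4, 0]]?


For a 2x2 matrix [[a, b], [c, d]], det = a*d - b*c.
a = 5, b = 6, c = -4, d = 0
a*d = 5 * 0 = 0
b*c = 6 * -4 = -24
det = 0 - -24 = 24

24


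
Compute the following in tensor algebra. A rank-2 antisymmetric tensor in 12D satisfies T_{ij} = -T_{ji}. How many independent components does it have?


An antisymmetric rank-2 tensor satisfies A_{ij} = -A_{ji}, so diagonal entries are zero.
The independent components are the upper-triangular entries: C(n, 2) = n(n-1)/2.
n = 12
C(12, 2) = 12 * 11 / 2 = 132 / 2 = 66

66


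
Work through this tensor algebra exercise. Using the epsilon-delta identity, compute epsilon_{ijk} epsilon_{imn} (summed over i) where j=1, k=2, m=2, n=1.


Using the identity: epsilon_{ijk} epsilon_{imn} = delta_{jm} delta_{kn} - delta_{jn} delta_{km}.
delta_{12} = 0
delta_{21} = 0
delta_{11} = 1
delta_{22} = 1
Result = 0 * 0 - 1 * 1 = 0 - 1 = -1

-1


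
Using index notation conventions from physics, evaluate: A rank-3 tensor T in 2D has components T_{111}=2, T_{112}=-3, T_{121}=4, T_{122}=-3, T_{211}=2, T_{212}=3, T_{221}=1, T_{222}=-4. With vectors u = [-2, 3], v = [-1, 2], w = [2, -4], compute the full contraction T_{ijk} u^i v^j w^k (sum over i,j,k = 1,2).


S = sum over i,j,k of T_{ijk} u_i v_j w_k. Expanding all 8 terms:
T_{111}*u_1*v_1*w_1 = 2*-2*-1*2 = 8  (running total: 8)
T_{112}*u_1*v_1*w_2 = -3*-2*-1*-4 = 24  (running total: 32)
T_{121}*u_1*v_2*w_1 = 4*-2*2*2 = -32  (running total: 0)
T_{122}*u_1*v_2*w_2 = -3*-2*2*-4 = -48  (running total: -48)
T_{211}*u_2*v_1*w_1 = 2*3*-1*2 = -12  (running total: -60)
T_{212}*u_2*v_1*w_2 = 3*3*-1*-4 = 36  (running total: -24)
T_{221}*u_2*v_2*w_1 = 1*3*2*2 = 12  (running total: -12)
T_{222}*u_2*v_2*w_2 = -4*3*2*-4 = 96  (running total: 84)
S = 84

84


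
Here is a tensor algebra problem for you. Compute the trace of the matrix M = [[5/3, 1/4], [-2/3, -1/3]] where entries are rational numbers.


The trace is the sum of diagonal entries.
Diagonal: M[1,1] = 5/3, M[2,2] = -1/3
Tr(M) = 5/3 + -1/3
Computing step by step:
After adding M[1,1]: 5/3
After adding M[2,2]: 4/3
Tr(M) = 4/3

4/3


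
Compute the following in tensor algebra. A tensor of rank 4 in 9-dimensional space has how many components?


The number of components of a rank-r tensor in d dimensions is d^r.
Here d = 9 and r = 4.
9^4 = 6561

6561


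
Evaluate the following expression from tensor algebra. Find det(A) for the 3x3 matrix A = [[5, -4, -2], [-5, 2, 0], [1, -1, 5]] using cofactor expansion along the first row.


Expanding along the first row, det(A) = a11*M_11 - a12*M_12 + a13*M_13, where M_1j is the (1,j) minor.
Minor M_11 = 2*5 - 0*-1 = 10
Minor M_12 = -5*5 - 0*1 = -25
Minor M_13 = -5*-1 - 2*1 = 3
det = 5*(10) - -4*(-25) + -2*(3)
    = 50 - 100 + -6
    = -56

-56


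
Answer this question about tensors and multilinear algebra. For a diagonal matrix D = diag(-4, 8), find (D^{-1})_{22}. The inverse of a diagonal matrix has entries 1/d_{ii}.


For a diagonal matrix, the inverse has entries (D^{-1})_{ii} = 1/d_{ii}.
The diagonal entries are: d_{11} = -4, d_{22} = 8
We need (D^{-1})_{22} = 1/d_{22} = 1/8 = 1/8

1/8


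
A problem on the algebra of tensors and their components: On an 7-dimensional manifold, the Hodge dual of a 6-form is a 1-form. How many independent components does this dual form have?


The Hodge dual of a p-form on an n-dimensional manifold is an (n-p)-form.
n = 7, p = 6, so dual degree = 7 - 6 = 1
The number of components is C(n, n-p) = C(7, 1) = 7

7


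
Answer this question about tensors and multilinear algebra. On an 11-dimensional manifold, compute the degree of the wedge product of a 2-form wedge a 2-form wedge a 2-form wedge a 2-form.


The degree of a wedge product is the sum of the degrees of the individual forms.
Degrees: 2, 2, 2, 2
Total degree = 2 + 2 + 2 + 2 = 8

8


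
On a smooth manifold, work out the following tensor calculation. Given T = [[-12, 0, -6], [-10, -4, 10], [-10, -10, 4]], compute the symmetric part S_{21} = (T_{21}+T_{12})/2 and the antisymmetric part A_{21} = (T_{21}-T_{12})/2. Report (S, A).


T_{21} = -10
T_{12} = 0
S_{21} = (-10 + 0)/2 = -10/2 = -5
A_{21} = (-10 - 0)/2 = -10/2 = -5
Check: S + A = -5 + -5 = -10 = T_{21}.

(-5, -5)


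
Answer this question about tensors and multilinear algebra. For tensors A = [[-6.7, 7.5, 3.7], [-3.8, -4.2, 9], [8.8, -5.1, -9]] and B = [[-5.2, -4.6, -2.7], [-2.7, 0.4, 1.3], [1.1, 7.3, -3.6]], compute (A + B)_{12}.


Tensor addition is component-wise: (A + B)_{ij} = A_{ij} + B_{ij}.
A_{12} = 7.5
B_{12} = -4.6
(A + B)_{12} = 7.5 + -4.6 = 2.9

2.9


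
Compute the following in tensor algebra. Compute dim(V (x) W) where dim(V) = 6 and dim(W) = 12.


The dimension of a tensor product is the product of dimensions.
dim(V) = 6, dim(W) = 12
dim(V (x) W) = 6 * 12 = 72

72


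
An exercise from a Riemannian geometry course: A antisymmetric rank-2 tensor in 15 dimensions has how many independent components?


A antisymmetric rank-2 tensor in d dimensions has d(d-1)/2 independent components.
d = 15
d(d-1)/2 = 15 * 14 / 2 = 210 / 2 = 105

105


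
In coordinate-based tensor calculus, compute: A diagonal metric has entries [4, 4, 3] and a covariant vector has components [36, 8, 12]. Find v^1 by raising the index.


To raise an index with a diagonal metric: v^i = v_i / g_{ii}.
For index 1: v_1 = 36, g_{11} = 4
v^1 = 36 / 4 = 9

9


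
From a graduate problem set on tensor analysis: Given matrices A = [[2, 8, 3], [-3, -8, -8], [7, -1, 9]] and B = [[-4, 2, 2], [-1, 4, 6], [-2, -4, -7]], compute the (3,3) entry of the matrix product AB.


(AB)_{ij} = sum_k A_{ik} B_{kj}.
For i=3, j=3:
A_{31} * B_{13} = 7 * 2 = 14
A_{32} * B_{23} = -1 * 6 = -6
A_{33} * B_{33} = 9 * -7 = -63
Sum = 14 + -6 + -63 = -55

-55


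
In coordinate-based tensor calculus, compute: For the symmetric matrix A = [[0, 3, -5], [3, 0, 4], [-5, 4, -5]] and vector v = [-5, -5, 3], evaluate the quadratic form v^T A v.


First compute Av:
(Av)_1 = 0*-5 + 3*-5 + -5*3 = -30
(Av)_2 = 3*-5 + 0*-5 + 4*3 = -3
(Av)_3 = -5*-5 + 4*-5 + -5*3 = -10
Av = [-30, -3, -10]
Then v^T (Av) = -5*-30 + -5*-3 + 3*-10
= 150 + 15 + -30 = 135

135


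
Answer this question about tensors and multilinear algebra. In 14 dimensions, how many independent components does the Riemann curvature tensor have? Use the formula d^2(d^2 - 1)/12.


The Riemann tensor in d dimensions has d^2(d^2 - 1)/12 independent components.
d = 14, so d^2 = 196
d^2 - 1 = 195
d^2(d^2 - 1) = 196 * 195 = 38220
Divide by 12: 38220 / 12 = 3185

3185


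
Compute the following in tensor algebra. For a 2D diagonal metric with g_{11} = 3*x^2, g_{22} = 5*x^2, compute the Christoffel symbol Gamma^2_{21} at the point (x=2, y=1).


For a diagonal metric, Gamma^k_{ij} = (1/2) g^{kk} (dg_{ik}/dx_j + dg_{jk}/dx_i - dg_{ij}/dx_k).
The metric is diagonal, so g_{ab} = 0 for a != b.
At the given point: g_{11} = 12, g_{22} = 20
g^{22} = 1/20
dg_{22}/dx_1 = dg_{22}/dx_1 = 20
dg_{12}/dx_2 = 0 (off-diagonal)
dg_{21}/dx_2 = 0 (off-diagonal)
Numerator = 20 + 0 - 0 = 20
Gamma^2_{21} = 20 / (2 * 20) = 1/2

1/2


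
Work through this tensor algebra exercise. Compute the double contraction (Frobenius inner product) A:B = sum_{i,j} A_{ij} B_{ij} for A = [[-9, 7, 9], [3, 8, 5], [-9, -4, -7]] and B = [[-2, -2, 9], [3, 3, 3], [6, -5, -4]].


A:B = sum over all i,j of A_{ij} * B_{ij}.
Row 1: -9*-2=18, 7*-2=-14, 9*9=81 => row sum = 85
Row 2: 3*3=9, 8*3=24, 5*3=15 => row sum = 48
Row 3: -9*6=-54, -4*-5=20, -7*-4=28 => row sum = -6
Total = 85 + 48 + -6 = 127

127


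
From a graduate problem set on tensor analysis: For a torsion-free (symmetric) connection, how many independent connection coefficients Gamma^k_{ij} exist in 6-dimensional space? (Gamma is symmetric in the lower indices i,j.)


Christoffel symbols Gamma^k_{ij} are symmetric in i,j, so there are d * d(d+1)/2 independent symbols.
d = 6
d(d+1)/2 = 6 * 7 / 2 = 21
Total = 6 * 21 = 126

126


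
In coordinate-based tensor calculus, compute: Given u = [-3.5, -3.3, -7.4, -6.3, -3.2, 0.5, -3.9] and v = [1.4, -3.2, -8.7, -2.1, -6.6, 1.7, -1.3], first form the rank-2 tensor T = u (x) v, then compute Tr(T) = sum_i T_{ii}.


The outer product gives T_{ij} = u_i v_j.
The trace (contraction) is Tr(T) = sum_i T_{ii} = sum_i u_i v_i.
Diagonal entries:
T_{11} = u_1 * v_1 = -3.5 * 1.4 = -4.9
T_{22} = u_2 * v_2 = -3.3 * -3.2 = 10.56
T_{33} = u_3 * v_3 = -7.4 * -8.7 = 64.38
T_{44} = u_4 * v_4 = -6.3 * -2.1 = 13.23
T_{55} = u_5 * v_5 = -3.2 * -6.6 = 21.12
T_{66} = u_6 * v_6 = 0.5 * 1.7 = 0.85
T_{77} = u_7 * v_7 = -3.9 * -1.3 = 5.07
Tr(T) = -4.9 + 10.56 + 64.38 + 13.23 + 21.12 + 0.85 + 5.07 = 110.31

110.31


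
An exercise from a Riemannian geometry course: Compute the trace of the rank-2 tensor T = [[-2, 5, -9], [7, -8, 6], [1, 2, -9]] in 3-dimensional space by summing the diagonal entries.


The contraction (trace) of a rank-2 tensor is the sum of its diagonal elements.
Diagonal entries: A[1,1] = -2, A[2,2] = -8, A[3,3] = -9
Tr(A) = -2 + -8 + -9 = -19

-19


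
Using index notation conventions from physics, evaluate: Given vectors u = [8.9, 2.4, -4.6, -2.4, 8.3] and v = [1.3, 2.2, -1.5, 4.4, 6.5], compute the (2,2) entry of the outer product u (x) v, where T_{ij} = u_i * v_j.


The outer product entry T_{ij} = u_i * v_j.
We need i=2, j=2.
u_2 = 2.4, v_2 = 2.2
T_{2,2} = 2.4 * 2.2 = 5.28

5.28


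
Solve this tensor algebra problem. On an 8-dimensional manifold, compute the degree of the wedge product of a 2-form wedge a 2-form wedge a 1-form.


The degree of a wedge product is the sum of the degrees of the individual forms.
Degrees: 2, 2, 1
Total degree = 2 + 2 + 1 = 5

5


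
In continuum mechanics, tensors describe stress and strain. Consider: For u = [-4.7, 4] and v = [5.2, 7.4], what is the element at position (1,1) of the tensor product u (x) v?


The outer product entry T_{ij} = u_i * v_j.
We need i=1, j=1.
u_1 = -4.7, v_1 = 5.2
T_{1,1} = -4.7 * 5.2 = -24.44

-24.44


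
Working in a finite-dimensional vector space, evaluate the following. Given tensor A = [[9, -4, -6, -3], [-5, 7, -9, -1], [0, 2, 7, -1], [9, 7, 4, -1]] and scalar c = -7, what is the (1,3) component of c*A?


Scalar multiplication: (cA)_{ij} = c * A_{ij}.
c = -7
A_{13} = -6
(cA)_{13} = -7 * -6 = 42

42


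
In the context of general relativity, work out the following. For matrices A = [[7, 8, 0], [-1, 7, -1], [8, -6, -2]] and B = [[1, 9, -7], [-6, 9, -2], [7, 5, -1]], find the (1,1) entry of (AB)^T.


(AB)^T_{ij} = (AB)_{ji} = sum_k A_{jk} B_{ki}.
For i=1, j=1 we need (AB)_{11}:
A_{11} * B_{11} = 7 * 1 = 7
A_{12} * B_{21} = 8 * -6 = -48
A_{13} * B_{31} = 0 * 7 = 0
Sum = 7 + -48 + 0 = -41

-41


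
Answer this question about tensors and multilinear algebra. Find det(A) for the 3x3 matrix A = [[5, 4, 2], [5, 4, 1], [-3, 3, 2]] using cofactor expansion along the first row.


Expanding along the first row, det(A) = a11*M_11 - a12*M_12 + a13*M_13, where M_1j is the (1,j) minor.
Minor M_11 = 4*2 - 1*3 = 5
Minor M_12 = 5*2 - 1*-3 = 13
Minor M_13 = 5*3 - 4*-3 = 27
det = 5*(5) - 4*(13) + 2*(27)
    = 25 - 52 + 54
    = 27

27


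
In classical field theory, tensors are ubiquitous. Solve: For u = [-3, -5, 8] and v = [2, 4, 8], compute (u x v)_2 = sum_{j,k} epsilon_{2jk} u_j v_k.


(u x v)_2 = sum_{j,k} epsilon_{2jk} u_j v_k. Only permutations of (1,2,3) contribute; the two non-zero terms are:
eps_{213} u_1 v_3 = -1 * -3 * 8 = 24
eps_{231} u_3 v_1 = 1 * 8 * 2 = 16
(u x v)_2 = 40

40


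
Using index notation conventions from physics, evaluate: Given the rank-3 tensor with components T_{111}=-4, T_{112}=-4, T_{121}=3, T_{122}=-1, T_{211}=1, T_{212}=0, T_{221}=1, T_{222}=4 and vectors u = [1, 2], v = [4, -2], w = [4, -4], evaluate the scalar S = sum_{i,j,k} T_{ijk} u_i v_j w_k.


S = sum over i,j,k of T_{ijk} u_i v_j w_k. Expanding all 8 terms:
T_{111}*u_1*v_1*w_1 = -4*1*4*4 = -64  (running total: -64)
T_{112}*u_1*v_1*w_2 = -4*1*4*-4 = 64  (running total: 0)
T_{121}*u_1*v_2*w_1 = 3*1*-2*4 = -24  (running total: -24)
T_{122}*u_1*v_2*w_2 = -1*1*-2*-4 = -8  (running total: -32)
T_{211}*u_2*v_1*w_1 = 1*2*4*4 = 32  (running total: 0)
T_{212}*u_2*v_1*w_2 = 0*2*4*-4 = 0  (running total: 0)
T_{221}*u_2*v_2*w_1 = 1*2*-2*4 = -16  (running total: -16)
T_{222}*u_2*v_2*w_2 = 4*2*-2*-4 = 64  (running total: 48)
S = 48

48


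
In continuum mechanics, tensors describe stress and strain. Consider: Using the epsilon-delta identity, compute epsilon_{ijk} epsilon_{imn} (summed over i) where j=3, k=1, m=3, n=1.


Using the identity: epsilon_{ijk} epsilon_{imn} = delta_{jm} delta_{kn} - delta_{jn} delta_{km}.
delta_{33} = 1
delta_{11} = 1
delta_{31} = 0
delta_{13} = 0
Result = 1 * 1 - 0 * 0 = 1 - 0 = 1

1


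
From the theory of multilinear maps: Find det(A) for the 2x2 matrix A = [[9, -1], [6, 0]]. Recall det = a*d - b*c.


For a 2x2 matrix [[a, b], [c, d]], det = a*d - b*c.
a = 9, b = -1, c = 6, d = 0
a*d = 9 * 0 = 0
b*c = -1 * 6 = -6
det = 0 - -6 = 6

6


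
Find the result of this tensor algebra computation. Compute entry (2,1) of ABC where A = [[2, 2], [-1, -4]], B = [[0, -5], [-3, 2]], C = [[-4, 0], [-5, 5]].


(ABC)_{21} = sum_m (AB)_{2m} C_{m1}. First compute row 2 of AB.
(AB)_{21} = -1*0 + -4*-3 = 12
(AB)_{22} = -1*-5 + -4*2 = -3
Now contract with column 1 of C:
(AB)_{21} * C_{11} = 12 * -4 = -48
(AB)_{22} * C_{21} = -3 * -5 = 15
(ABC)_{21} = -48 + 15 = -33

-33


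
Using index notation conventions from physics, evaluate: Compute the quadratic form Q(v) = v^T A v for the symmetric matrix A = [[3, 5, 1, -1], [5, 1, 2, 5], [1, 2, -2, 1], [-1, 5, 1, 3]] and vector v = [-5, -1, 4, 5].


First compute Av:
(Av)_1 = 3*-5 + 5*-1 + 1*4 + -1*5 = -21
(Av)_2 = 5*-5 + 1*-1 + 2*4 + 5*5 = 7
(Av)_3 = 1*-5 + 2*-1 + -2*4 + 1*5 = -10
(Av)_4 = -1*-5 + 5*-1 + 1*4 + 3*5 = 19
Av = [-21, 7, -10, 19]
Then v^T (Av) = -5*-21 + -1*7 + 4*-10 + 5*19
= 105 + -7 + -40 + 95 = 153

153


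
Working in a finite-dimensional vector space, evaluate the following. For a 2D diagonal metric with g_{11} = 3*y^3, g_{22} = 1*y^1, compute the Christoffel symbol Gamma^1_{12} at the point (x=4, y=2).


For a diagonal metric, Gamma^k_{ij} = (1/2) g^{kk} (dg_{ik}/dx_j + dg_{jk}/dx_i - dg_{ij}/dx_k).
The metric is diagonal, so g_{ab} = 0 for a != b.
At the given point: g_{11} = 24, g_{22} = 2
g^{11} = 1/24
dg_{11}/dx_2 = dg_{11}/dx_2 = 36
dg_{21}/dx_1 = 0 (off-diagonal)
dg_{12}/dx_1 = 0 (off-diagonal)
Numerator = 36 + 0 - 0 = 36
Gamma^1_{12} = 36 / (2 * 24) = 3/4

3/4


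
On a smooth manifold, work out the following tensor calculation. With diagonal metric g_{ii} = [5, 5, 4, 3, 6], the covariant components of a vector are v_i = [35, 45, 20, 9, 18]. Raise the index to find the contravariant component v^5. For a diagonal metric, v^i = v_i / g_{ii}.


To raise an index with a diagonal metric: v^i = v_i / g_{ii}.
For index 5: v_5 = 18, g_{55} = 6
v^5 = 18 / 6 = 3

3


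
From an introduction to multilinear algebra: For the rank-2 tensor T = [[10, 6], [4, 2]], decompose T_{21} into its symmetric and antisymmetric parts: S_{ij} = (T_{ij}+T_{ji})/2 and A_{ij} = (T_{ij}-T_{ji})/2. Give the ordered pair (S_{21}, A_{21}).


T_{21} = 4
T_{12} = 6
S_{21} = (4 + 6)/2 = 10/2 = 5
A_{21} = (4 - 6)/2 = -2/2 = -1
Check: S + A = 5 + -1 = 4 = T_{21}.

(5, -1)


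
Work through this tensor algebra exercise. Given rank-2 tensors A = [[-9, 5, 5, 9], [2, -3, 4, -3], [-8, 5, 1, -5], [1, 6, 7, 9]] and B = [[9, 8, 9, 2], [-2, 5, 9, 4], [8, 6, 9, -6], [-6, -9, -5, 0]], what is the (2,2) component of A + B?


Tensor addition is component-wise: (A + B)_{ij} = A_{ij} + B_{ij}.
A_{22} = -3
B_{22} = 5
(A + B)_{22} = -3 + 5 = 2

2


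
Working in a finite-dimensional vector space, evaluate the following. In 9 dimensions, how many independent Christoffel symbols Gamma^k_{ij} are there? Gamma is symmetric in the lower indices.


Christoffel symbols Gamma^k_{ij} are symmetric in i,j, so there are d * d(d+1)/2 independent symbols.
d = 9
d(d+1)/2 = 9 * 10 / 2 = 45
Total = 9 * 45 = 405

405


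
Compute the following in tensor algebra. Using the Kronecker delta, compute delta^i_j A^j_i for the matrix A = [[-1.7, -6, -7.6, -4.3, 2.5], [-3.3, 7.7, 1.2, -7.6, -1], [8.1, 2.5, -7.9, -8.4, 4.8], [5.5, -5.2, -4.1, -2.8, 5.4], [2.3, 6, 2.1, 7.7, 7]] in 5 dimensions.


The contraction (trace) of a rank-2 tensor is the sum of its diagonal elements.
Diagonal entries: A[1,1] = -1.7, A[2,2] = 7.7, A[3,3] = -7.9, A[4,4] = -2.8, A[5,5] = 7
Tr(A) = -1.7 + 7.7 + -7.9 + -2.8 + 7 = 2.3

2.3


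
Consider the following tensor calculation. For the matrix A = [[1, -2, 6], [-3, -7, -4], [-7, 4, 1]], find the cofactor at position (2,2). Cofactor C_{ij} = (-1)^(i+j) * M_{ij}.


To find cofactor C_{22}, delete row 2 and column 2.
The resulting 2x2 submatrix is: [[1, 6], [-7, 1]]
Minor M_{22} = 1*1 - 6*-7
  = 1 - -42 = 43
Sign = (-1)^(2+2) = (-1)^4 = 1
Cofactor C_{22} = 1 * 43 = 43

43


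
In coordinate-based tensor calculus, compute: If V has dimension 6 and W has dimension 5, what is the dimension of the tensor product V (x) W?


The dimension of a tensor product is the product of dimensions.
dim(V) = 6, dim(W) = 5
dim(V (x) W) = 6 * 5 = 30

30


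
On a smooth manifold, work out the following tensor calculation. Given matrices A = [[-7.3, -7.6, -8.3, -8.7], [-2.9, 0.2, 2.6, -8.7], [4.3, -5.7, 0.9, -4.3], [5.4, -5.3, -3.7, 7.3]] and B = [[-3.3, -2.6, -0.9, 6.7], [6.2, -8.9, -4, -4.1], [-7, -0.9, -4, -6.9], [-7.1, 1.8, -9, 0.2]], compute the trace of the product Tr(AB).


Tr(AB) = sum_i (AB)_{ii} where (AB)_{ii} = sum_k A_{ik} B_{ki}.
(AB)_{11} = -7.3*-3.3 + -7.6*6.2 + -8.3*-7 + -8.7*-7.1 = 96.84
(AB)_{22} = -2.9*-2.6 + 0.2*-8.9 + 2.6*-0.9 + -8.7*1.8 = -12.24
(AB)_{33} = 4.3*-0.9 + -5.7*-4 + 0.9*-4 + -4.3*-9 = 54.03
(AB)_{44} = 5.4*6.7 + -5.3*-4.1 + -3.7*-6.9 + 7.3*0.2 = 84.9
Tr(AB) = 96.84 + -12.24 + 54.03 + 84.9 = 223.53

223.53


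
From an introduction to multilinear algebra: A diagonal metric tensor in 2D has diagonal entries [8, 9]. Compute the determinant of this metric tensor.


For a diagonal metric, the determinant is the product of diagonal entries.
Diagonal entries: 8, 9
det(g) = 8 * 9 = 72

72


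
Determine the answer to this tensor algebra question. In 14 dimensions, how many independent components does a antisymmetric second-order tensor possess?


A antisymmetric rank-2 tensor in d dimensions has d(d-1)/2 independent components.
d = 14
d(d-1)/2 = 14 * 13 / 2 = 182 / 2 = 91

91


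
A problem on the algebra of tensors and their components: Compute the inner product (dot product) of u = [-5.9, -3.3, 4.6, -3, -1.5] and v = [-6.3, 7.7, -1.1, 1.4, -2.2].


The inner product u . v = sum of u_i * v_i.
Term-by-term: -5.9 * -6.3, -3.3 * 7.7, 4.6 * -1.1, -3 * 1.4, -1.5 * -2.2
Products: 37.17, -25.41, -5.06, -4.2, 3.3
Sum = 37.17 + -25.41 + -5.06 + -4.2 + 3.3 = 5.8

5.8


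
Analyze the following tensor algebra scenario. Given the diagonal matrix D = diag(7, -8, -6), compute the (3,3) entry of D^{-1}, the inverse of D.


For a diagonal matrix, the inverse has entries (D^{-1})_{ii} = 1/d_{ii}.
The diagonal entries are: d_{11} = 7, d_{22} = -8, d_{33} = -6
We need (D^{-1})_{33} = 1/d_{33} = 1/-6 = -1/6

-1/6


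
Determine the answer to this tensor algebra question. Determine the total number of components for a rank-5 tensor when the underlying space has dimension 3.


The number of components of a rank-r tensor in d dimensions is d^r.
Here d = 3 and r = 5.
3^5 = 243

243


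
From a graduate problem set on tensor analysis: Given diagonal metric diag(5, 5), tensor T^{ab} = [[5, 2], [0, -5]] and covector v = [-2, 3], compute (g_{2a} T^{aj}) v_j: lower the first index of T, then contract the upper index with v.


Step 1: lower the first index. For a diagonal metric, g_{ia} T^{aj} = g_{ii} T^{ij} (no sum on i).
g_{22} = 5
S_2{}^1 = 5 * T^{21} = 5 * 0 = 0
S_2{}^2 = 5 * T^{22} = 5 * -5 = -25
Step 2: contract S_2{}^j with v_j.
S_2{}^1 * v_1 = 0 * -2 = 0
S_2{}^2 * v_2 = -25 * 3 = -75
Result = 0 + -75 = -75

-75


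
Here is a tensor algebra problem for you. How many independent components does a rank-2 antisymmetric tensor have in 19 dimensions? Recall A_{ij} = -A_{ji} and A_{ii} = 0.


An antisymmetric rank-2 tensor satisfies A_{ij} = -A_{ji}, so diagonal entries are zero.
The independent components are the upper-triangular entries: C(n, 2) = n(n-1)/2.
n = 19
C(19, 2) = 19 * 18 / 2 = 342 / 2 = 171

171


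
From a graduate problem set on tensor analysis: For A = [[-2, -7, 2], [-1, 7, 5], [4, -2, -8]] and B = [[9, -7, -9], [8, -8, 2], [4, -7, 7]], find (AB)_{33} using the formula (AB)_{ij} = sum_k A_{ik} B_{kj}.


(AB)_{ij} = sum_k A_{ik} B_{kj}.
For i=3, j=3:
A_{31} * B_{13} = 4 * -9 = -36
A_{32} * B_{23} = -2 * 2 = -4
A_{33} * B_{33} = -8 * 7 = -56
Sum = -36 + -4 + -56 = -96

-96


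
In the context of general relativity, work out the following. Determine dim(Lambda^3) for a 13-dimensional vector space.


The dimension of the space of p-forms on an n-dimensional space is C(n, p).
n = 13, p = 3
C(13, 3) = 13! / (3! * 10!) = 286

286


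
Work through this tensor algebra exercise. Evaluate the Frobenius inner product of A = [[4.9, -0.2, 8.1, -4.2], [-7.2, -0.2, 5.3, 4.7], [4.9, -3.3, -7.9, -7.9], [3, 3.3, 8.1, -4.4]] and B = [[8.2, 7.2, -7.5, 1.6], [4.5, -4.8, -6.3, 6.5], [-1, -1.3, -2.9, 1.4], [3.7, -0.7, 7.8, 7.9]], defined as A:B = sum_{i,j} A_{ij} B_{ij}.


A:B = sum over all i,j of A_{ij} * B_{ij}.
Row 1: 4.9*8.2=40.18, -0.2*7.2=-1.44, 8.1*-7.5=-60.75, -4.2*1.6=-6.72 => row sum = -28.73
Row 2: -7.2*4.5=-32.4, -0.2*-4.8=0.96, 5.3*-6.3=-33.39, 4.7*6.5=30.55 => row sum = -34.28
Row 3: 4.9*-1=-4.9, -3.3*-1.3=4.29, -7.9*-2.9=22.91, -7.9*1.4=-11.06 => row sum = 11.24
Row 4: 3*3.7=11.1, 3.3*-0.7=-2.31, 8.1*7.8=63.18, -4.4*7.9=-34.76 => row sum = 37.21
Total = -28.73 + -34.28 + 11.24 + 37.21 = -14.56

-14.56


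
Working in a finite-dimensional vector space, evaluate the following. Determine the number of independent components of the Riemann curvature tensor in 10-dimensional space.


The Riemann tensor in d dimensions has d^2(d^2 - 1)/12 independent components.
d = 10, so d^2 = 100
d^2 - 1 = 99
d^2(d^2 - 1) = 100 * 99 = 9900
Divide by 12: 9900 / 12 = 825

825


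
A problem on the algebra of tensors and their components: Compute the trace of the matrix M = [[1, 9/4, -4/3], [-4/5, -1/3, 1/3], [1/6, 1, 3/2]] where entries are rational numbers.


The trace is the sum of diagonal entries.
Diagonal: M[1,1] = 1, M[2,2] = -1/3, M[3,3] = 3/2
Tr(M) = 1 + -1/3 + 3/2
Computing step by step:
After adding M[1,1]: 1
After adding M[2,2]: 2/3
After adding M[3,3]: 13/6
Tr(M) = 13/6

13/6


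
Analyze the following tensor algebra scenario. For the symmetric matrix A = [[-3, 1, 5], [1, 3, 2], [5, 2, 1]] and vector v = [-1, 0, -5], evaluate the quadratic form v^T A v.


First compute Av:
(Av)_1 = -3*-1 + 1*0 + 5*-5 = -22
(Av)_2 = 1*-1 + 3*0 + 2*-5 = -11
(Av)_3 = 5*-1 + 2*0 + 1*-5 = -10
Av = [-22, -11, -10]
Then v^T (Av) = -1*-22 + 0*-11 + -5*-10
= 22 + 0 + 50 = 72

72


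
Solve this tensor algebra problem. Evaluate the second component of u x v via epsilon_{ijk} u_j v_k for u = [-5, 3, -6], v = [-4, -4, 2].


(u x v)_2 = sum_{j,k} epsilon_{2jk} u_j v_k. Only permutations of (1,2,3) contribute; the two non-zero terms are:
eps_{213} u_1 v_3 = -1 * -5 * 2 = 10
eps_{231} u_3 v_1 = 1 * -6 * -4 = 24
(u x v)_2 = 34

34


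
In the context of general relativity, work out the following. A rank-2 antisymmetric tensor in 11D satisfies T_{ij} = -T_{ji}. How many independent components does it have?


An antisymmetric rank-2 tensor satisfies A_{ij} = -A_{ji}, so diagonal entries are zero.
The independent components are the upper-triangular entries: C(n, 2) = n(n-1)/2.
n = 11
C(11, 2) = 11 * 10 / 2 = 110 / 2 = 55

55


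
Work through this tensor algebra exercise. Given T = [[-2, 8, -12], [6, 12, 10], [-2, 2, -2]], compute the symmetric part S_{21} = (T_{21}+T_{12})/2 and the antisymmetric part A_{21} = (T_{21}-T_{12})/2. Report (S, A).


T_{21} = 6
T_{12} = 8
S_{21} = (6 + 8)/2 = 14/2 = 7
A_{21} = (6 - 8)/2 = -2/2 = -1
Check: S + A = 7 + -1 = 6 = T_{21}.

(7, -1)


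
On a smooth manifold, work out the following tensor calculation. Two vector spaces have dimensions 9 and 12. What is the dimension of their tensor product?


The dimension of a tensor product is the product of dimensions.
dim(V) = 9, dim(W) = 12
dim(V (x) W) = 9 * 12 = 108

108


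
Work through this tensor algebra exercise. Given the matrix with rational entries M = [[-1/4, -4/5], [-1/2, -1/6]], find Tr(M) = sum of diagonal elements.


The trace is the sum of diagonal entries.
Diagonal: M[1,1] = -1/4, M[2,2] = -1/6
Tr(M) = -1/4 + -1/6
Computing step by step:
After adding M[1,1]: -1/4
After adding M[2,2]: -5/12
Tr(M) = -5/12

-5/12


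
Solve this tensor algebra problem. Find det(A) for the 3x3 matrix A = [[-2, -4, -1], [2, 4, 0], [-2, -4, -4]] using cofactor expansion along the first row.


Expanding along the first row, det(A) = a11*M_11 - a12*M_12 + a13*M_13, where M_1j is the (1,j) minor.
Minor M_11 = 4*-4 - 0*-4 = -16
Minor M_12 = 2*-4 - 0*-2 = -8
Minor M_13 = 2*-4 - 4*-2 = 0
det = -2*(-16) - -4*(-8) + -1*(0)
    = 32 - 32 + 0
    = 0

0


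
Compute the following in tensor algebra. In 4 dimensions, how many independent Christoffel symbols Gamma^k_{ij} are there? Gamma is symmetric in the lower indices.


Christoffel symbols Gamma^k_{ij} are symmetric in i,j, so there are d * d(d+1)/2 independent symbols.
d = 4
d(d+1)/2 = 4 * 5 / 2 = 10
Total = 4 * 10 = 40

40
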